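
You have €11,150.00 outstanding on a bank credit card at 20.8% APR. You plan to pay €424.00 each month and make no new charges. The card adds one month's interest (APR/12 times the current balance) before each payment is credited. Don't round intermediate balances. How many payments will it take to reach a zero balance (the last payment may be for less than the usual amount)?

36 months

Monthly rate r = 20.8%/12 = 1.73333% = 0.0173333.
Recurrence: B ← B·(1+r) − €424.00.
Month 1: interest €193.27; balance after payment €10,919.27.
Month 2: interest €189.27; balance after payment €10,684.53.
Closed form: n = −ln(1 − rB₀/P)/ln(1+r) = −ln(0.54418)/ln(1.01733) ≈ 35.407, so the balance reaches zero during payment 36.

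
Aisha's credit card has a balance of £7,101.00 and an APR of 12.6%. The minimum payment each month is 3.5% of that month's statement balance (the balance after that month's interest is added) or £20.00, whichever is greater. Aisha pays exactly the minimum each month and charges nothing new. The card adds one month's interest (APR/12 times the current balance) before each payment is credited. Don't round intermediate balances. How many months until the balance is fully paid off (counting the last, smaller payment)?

Monthly rate r = 12.6%/12 = 1.05% = 0.0105.
While 3.5% of the post-interest balance exceeds £20.00, each month B ← (B·(1+r))·(1 − 0.035), i.e. B shrinks by the factor (1+r)·0.965 = 0.97513.
This holds for months 1–101. Entering month 102 the balance is £558.14; 3.5% of the post-interest balance is now below £20.00, so the flat £20.00 minimum applies from here.
From month 102 a fixed £20.00 at rate r clears £558.14 in 34 more payments. Total: 101 + 34 = 135 months.

135 months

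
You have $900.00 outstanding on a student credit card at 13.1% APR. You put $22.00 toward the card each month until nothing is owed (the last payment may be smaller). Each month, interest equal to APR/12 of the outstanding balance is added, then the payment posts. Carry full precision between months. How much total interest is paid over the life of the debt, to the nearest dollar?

Monthly rate r = 13.1%/12 = 1.09167% = 0.0109167.
Payoff takes n = ⌈−ln(1 − rB₀/P)/ln(1+r)⌉ = ⌈54.493⌉ = 55 payments; the last is $10.87.
Total paid = 54·$22.00 + $10.87 = $1,198.87.
Total interest = total paid − principal = $1,198.87 − $900.00 = $298.87.

$299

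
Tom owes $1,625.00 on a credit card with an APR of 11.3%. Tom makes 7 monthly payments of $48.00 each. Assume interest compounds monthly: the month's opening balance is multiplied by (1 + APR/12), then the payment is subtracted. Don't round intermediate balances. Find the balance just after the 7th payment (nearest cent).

$1,389.55

Monthly rate r = 11.3%/12 = 0.941667% = 0.00941667.
Each month: B ← B·(1+r) − $48.00.
Month 1: interest $15.30; balance after payment $1,592.30.
Month 2: interest $14.99; balance after payment $1,559.30.
Month 3: interest $14.68; balance after payment $1,525.98.
Month 4: interest $14.37; balance after payment $1,492.35.
Month 5: interest $14.05; balance after payment $1,458.40.
Month 6: interest $13.73; balance after payment $1,424.14.
Month 7: interest $13.41; balance after payment $1,389.55.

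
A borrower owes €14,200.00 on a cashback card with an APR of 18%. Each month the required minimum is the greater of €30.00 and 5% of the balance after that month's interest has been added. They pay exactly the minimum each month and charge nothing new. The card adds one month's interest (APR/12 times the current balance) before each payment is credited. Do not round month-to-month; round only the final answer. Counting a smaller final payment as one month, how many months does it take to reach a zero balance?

111 months

Monthly rate r = 18%/12 = 1.5% = 0.015.
While 5% of the post-interest balance exceeds €30.00, each month B ← (B·(1+r))·(1 − 0.05), i.e. B shrinks by the factor (1+r)·0.95 = 0.96425.
This holds for months 1–88. Entering month 89 the balance is €576.74; 5% of the post-interest balance is now below €30.00, so the flat €30.00 minimum applies from here.
From month 89 a fixed €30.00 at rate r clears €576.74 in 23 more payments. Total: 88 + 23 = 111 months.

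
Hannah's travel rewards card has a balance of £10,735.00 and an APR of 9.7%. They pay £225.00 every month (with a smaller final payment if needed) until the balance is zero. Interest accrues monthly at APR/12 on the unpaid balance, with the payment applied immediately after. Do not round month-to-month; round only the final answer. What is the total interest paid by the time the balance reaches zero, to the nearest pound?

£2,882

Monthly rate r = 9.7%/12 = 0.808333% = 0.00808333.
Payoff takes n = ⌈−ln(1 − rB₀/P)/ln(1+r)⌉ = ⌈60.517⌉ = 61 payments; the last is £116.61.
Total paid = 60·£225.00 + £116.61 = £13,616.61.
Total interest = total paid − principal = £13,616.61 − £10,735.00 = £2,881.61.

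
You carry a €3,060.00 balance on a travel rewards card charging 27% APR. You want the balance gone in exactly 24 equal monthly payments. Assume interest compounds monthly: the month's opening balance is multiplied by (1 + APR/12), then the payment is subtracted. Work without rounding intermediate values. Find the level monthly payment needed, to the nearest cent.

€166.40

Monthly rate r = 27%/12 = 2.25% = 0.0225.
Level-payment amortization: P = B₀·r / (1 − (1+r)^(−n)) = 3060.00·0.0225 / (1 − 1.0225^(−24)).
Denominator 1 − (1+r)^(−24) = 0.413753315.
P = 68.85 / 0.413753315 ≈ 166.40.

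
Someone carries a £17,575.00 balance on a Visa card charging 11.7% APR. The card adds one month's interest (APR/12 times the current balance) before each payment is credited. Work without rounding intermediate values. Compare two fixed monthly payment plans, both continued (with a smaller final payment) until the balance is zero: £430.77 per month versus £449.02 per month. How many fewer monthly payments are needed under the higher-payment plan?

Monthly rate r = 11.7%/12 = 0.975% = 0.00975.
At £430.77/mo: n = ⌈−ln(1 − rB₀/P)/ln(1+r)⌉ = 53 payments (last £116.10); total interest = total paid − £17,575.00 = £4,941.14.
At £449.02/mo: 50 payments (last £242.14); total interest £4,669.12.
Payments saved = 53 − 50 = 3.

3 fewer payments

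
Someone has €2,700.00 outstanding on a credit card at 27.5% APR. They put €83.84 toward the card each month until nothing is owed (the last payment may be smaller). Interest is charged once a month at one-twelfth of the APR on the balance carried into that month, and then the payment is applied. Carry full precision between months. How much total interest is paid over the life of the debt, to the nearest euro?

€2,256

Monthly rate r = 27.5%/12 = 2.29167% = 0.0229167.
Payoff takes n = ⌈−ln(1 − rB₀/P)/ln(1+r)⌉ = ⌈59.116⌉ = 60 payments; the last is €9.85.
Total paid = 59·€83.84 + €9.85 = €4,956.41.
Total interest = total paid − principal = €4,956.41 − €2,700.00 = €2,256.41.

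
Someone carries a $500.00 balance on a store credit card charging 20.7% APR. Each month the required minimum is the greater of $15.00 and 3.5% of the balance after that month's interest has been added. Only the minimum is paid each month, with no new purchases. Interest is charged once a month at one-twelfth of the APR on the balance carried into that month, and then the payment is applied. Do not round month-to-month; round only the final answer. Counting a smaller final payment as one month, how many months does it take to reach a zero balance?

48 months

Monthly rate r = 20.7%/12 = 1.725% = 0.01725.
While 3.5% of the post-interest balance exceeds $15.00, each month B ← (B·(1+r))·(1 − 0.035), i.e. B shrinks by the factor (1+r)·0.965 = 0.98165.
This holds for months 1–10. Entering month 11 the balance is $415.45; 3.5% of the post-interest balance is now below $15.00, so the flat $15.00 minimum applies from here.
From month 11 a fixed $15.00 at rate r clears $415.45 in 38 more payments. Total: 10 + 38 = 48 months.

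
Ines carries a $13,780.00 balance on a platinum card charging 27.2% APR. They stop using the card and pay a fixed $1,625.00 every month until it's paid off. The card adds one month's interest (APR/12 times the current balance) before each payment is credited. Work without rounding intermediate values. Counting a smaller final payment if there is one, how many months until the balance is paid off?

Monthly rate r = 27.2%/12 = 2.26667% = 0.0226667.
Recurrence: B ← B·(1+r) − $1,625.00.
Month 1: interest $312.35; balance after payment $12,467.35.
Month 2: interest $282.59; balance after payment $11,124.94.
Closed form: n = −ln(1 − rB₀/P)/ln(1+r) = −ln(0.80779)/ln(1.02267) ≈ 9.524, so the balance reaches zero during payment 10.

10 payments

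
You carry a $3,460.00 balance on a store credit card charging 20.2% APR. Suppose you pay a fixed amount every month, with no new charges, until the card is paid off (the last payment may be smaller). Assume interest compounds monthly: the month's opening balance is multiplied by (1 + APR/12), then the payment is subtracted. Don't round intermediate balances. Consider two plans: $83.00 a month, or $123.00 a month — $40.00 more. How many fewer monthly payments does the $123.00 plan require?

Monthly rate r = 20.2%/12 = 1.68333% = 0.0168333.
At $83.00/mo: n = ⌈−ln(1 − rB₀/P)/ln(1+r)⌉ = 73 payments (last $39.12); total interest = total paid − $3,460.00 = $2,555.12.
At $123.00/mo: 39 payments (last $53.34); total interest $1,267.34.
Payments saved = 73 − 39 = 34.

34 fewer payments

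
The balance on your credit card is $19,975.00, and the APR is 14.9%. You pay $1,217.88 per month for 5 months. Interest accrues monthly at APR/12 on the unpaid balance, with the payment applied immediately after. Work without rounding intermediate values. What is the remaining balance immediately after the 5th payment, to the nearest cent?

Monthly rate r = 14.9%/12 = 1.24167% = 0.0124167.
Each month: B ← B·(1+r) − $1,217.88.
Month 1: interest $248.02; balance after payment $19,005.14.
Month 2: interest $235.98; balance after payment $18,023.24.
Month 3: interest $223.79; balance after payment $17,029.15.
Month 4: interest $211.45; balance after payment $16,022.72.
Month 5: interest $198.95; balance after payment $15,003.79.

$15,003.79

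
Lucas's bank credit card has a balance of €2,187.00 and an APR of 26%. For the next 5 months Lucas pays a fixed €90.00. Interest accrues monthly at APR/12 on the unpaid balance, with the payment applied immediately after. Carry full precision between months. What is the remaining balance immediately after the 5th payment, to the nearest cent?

€1,964.49

Monthly rate r = 26%/12 = 2.16667% = 0.0216667.
Each month: B ← B·(1+r) − €90.00.
Month 1: interest €47.39; balance after payment €2,144.39.
Month 2: interest €46.46; balance after payment €2,100.85.
Month 3: interest €45.52; balance after payment €2,056.37.
Month 4: interest €44.55; balance after payment €2,010.92.
Month 5: interest €43.57; balance after payment €1,964.49.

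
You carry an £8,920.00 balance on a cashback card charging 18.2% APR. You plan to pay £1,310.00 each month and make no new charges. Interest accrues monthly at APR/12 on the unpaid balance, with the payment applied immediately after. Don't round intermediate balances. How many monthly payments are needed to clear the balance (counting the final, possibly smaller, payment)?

8 months

Monthly rate r = 18.2%/12 = 1.51667% = 0.0151667.
Recurrence: B ← B·(1+r) − £1,310.00.
Month 1: interest £135.29; balance after payment £7,745.29.
Month 2: interest £117.47; balance after payment £6,552.76.
Closed form: n = −ln(1 − rB₀/P)/ln(1+r) = −ln(0.89673)/ln(1.01517) ≈ 7.241, so the balance reaches zero during payment 8.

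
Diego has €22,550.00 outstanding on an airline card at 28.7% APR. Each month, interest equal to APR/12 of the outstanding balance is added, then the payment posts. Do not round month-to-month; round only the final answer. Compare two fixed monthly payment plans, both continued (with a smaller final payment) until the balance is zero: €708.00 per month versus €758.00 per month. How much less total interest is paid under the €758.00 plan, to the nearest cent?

€3,102.40

Monthly rate r = 28.7%/12 = 2.39167% = 0.0239167.
At €708.00/mo: n = ⌈−ln(1 − rB₀/P)/ln(1+r)⌉ = 61 payments (last €491.16); total interest = total paid − €22,550.00 = €20,421.16.
At €758.00/mo: 53 payments (last €452.76); total interest €17,318.76.
Interest saved = €20,421.16 − €17,318.76 = €3,102.40.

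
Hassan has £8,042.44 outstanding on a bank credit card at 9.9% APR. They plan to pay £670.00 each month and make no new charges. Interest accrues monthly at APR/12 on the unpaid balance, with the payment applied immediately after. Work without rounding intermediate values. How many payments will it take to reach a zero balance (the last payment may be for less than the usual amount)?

Monthly rate r = 9.9%/12 = 0.825% = 0.00825.
Recurrence: B ← B·(1+r) − £670.00.
Month 1: interest £66.35; balance after payment £7,438.79.
Month 2: interest £61.37; balance after payment £6,830.16.
Closed form: n = −ln(1 − rB₀/P)/ln(1+r) = −ln(0.90097)/ln(1.00825) ≈ 12.692, so the balance reaches zero during payment 13.

13 payments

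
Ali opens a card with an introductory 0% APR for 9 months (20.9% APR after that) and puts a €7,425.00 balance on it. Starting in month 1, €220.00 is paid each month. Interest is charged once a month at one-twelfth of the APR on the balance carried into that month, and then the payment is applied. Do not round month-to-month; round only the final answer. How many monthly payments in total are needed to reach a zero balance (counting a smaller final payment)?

Promo months 1–9 at r₀ = 0%/12 = 0; months 10+ at r₁ = 20.9%/12 = 0.0174167.
After month 9 (no interest yet): B = €7,425.00 − 9·€220.00 = €5,445.00.
Then at r₁ with €220.00/mo: n₂ = −ln(1 − r₁·B/P)/ln(1+r₁) ≈ 32.66 → 33 more payments.

42 payments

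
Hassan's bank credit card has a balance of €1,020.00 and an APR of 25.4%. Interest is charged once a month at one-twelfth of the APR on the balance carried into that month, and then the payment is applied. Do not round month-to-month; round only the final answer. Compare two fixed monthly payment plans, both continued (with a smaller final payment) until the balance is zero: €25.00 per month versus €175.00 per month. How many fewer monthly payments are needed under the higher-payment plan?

89 fewer payments

Monthly rate r = 25.4%/12 = 2.11667% = 0.0211667.
At €25.00/mo: n = ⌈−ln(1 − rB₀/P)/ln(1+r)⌉ = 96 payments (last €2.79); total interest = total paid − €1,020.00 = €1,357.79.
At €175.00/mo: 7 payments (last €50.48); total interest €80.48.
Payments saved = 96 − 7 = 89.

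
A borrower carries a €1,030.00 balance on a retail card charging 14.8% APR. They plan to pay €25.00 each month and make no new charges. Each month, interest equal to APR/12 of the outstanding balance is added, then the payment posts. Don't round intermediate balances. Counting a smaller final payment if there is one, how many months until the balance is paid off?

58 payments

Monthly rate r = 14.8%/12 = 1.23333% = 0.0123333.
Recurrence: B ← B·(1+r) − €25.00.
Month 1: interest €12.70; balance after payment €1,017.70.
Month 2: interest €12.55; balance after payment €1,005.26.
Closed form: n = −ln(1 − rB₀/P)/ln(1+r) = −ln(0.49187)/ln(1.01233) ≈ 57.885, so the balance reaches zero during payment 58.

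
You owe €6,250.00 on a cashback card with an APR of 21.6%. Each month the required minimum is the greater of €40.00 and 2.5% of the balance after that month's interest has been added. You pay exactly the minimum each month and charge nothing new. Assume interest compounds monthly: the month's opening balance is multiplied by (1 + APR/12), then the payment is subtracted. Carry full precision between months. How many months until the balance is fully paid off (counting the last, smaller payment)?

254 months

Monthly rate r = 21.6%/12 = 1.8% = 0.018.
While 2.5% of the post-interest balance exceeds €40.00, each month B ← (B·(1+r))·(1 − 0.025), i.e. B shrinks by the factor (1+r)·0.975 = 0.99255.
This holds for months 1–185. Entering month 186 the balance is €1,567.01; 2.5% of the post-interest balance is now below €40.00, so the flat €40.00 minimum applies from here.
From month 186 a fixed €40.00 at rate r clears €1,567.01 in 69 more payments. Total: 185 + 69 = 254 months.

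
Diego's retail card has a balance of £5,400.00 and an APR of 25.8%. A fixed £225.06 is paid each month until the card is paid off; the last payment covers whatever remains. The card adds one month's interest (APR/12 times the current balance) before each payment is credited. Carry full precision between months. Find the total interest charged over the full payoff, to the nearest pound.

Monthly rate r = 25.8%/12 = 2.15% = 0.0215.
Payoff takes n = ⌈−ln(1 − rB₀/P)/ln(1+r)⌉ = ⌈34.100⌉ = 35 payments; the last is £22.79.
Total paid = 34·£225.06 + £22.79 = £7,674.83.
Total interest = total paid − principal = £7,674.83 − £5,400.00 = £2,274.83.

£2,275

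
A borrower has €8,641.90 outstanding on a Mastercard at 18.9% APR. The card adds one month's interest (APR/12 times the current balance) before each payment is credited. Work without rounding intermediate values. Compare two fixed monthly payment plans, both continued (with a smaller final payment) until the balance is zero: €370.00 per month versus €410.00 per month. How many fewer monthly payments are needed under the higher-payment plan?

Monthly rate r = 18.9%/12 = 1.575% = 0.01575.
At €370.00/mo: n = ⌈−ln(1 − rB₀/P)/ln(1+r)⌉ = 30 payments (last €129.96); total interest = total paid − €8,641.90 = €2,218.06.
At €410.00/mo: 26 payments (last €334.96); total interest €1,943.06.
Payments saved = 30 − 26 = 4.

4 fewer payments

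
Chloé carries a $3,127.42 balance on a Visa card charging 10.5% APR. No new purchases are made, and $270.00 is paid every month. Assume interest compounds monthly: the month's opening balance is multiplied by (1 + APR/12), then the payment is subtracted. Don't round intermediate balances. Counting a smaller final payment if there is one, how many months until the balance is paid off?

13 months

Monthly rate r = 10.5%/12 = 0.875% = 0.00875.
Recurrence: B ← B·(1+r) − $270.00.
Month 1: interest $27.36; balance after payment $2,884.78.
Month 2: interest $25.24; balance after payment $2,640.03.
Closed form: n = −ln(1 − rB₀/P)/ln(1+r) = −ln(0.89865)/ln(1.00875) ≈ 12.266, so the balance reaches zero during payment 13.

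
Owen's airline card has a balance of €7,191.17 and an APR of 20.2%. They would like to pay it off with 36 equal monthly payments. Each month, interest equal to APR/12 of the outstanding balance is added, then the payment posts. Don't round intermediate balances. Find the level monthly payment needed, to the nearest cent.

€267.98

Monthly rate r = 20.2%/12 = 1.68333% = 0.0168333.
Level-payment amortization: P = B₀·r / (1 − (1+r)^(−n)) = 7191.17·0.0168333 / (1 − 1.01683^(−36)).
Denominator 1 − (1+r)^(−36) = 0.451712791.
P = 121.051 / 0.451712791 ≈ 267.98.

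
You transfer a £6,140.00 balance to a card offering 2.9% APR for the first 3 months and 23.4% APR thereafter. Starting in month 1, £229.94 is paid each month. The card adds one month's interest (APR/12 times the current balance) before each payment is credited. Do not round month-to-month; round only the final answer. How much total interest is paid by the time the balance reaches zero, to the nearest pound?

£2,016

Promo months 1–3 at r₀ = 2.9%/12 = 0.00241667; months 4+ at r₁ = 23.4%/12 = 0.0195.
After month 3: iterate B ← B·(1+r₀) − £229.94 for 3 months → £5,493.13.
Then at r₁ with £229.94/mo: n₂ = −ln(1 − r₁·B/P)/ln(1+r₁) ≈ 32.47 → 33 more payments.
Total paid = 35·£229.94 + £108.58 = £8,156.48; interest = £8,156.48 − £6,140.00 = £2,016.48.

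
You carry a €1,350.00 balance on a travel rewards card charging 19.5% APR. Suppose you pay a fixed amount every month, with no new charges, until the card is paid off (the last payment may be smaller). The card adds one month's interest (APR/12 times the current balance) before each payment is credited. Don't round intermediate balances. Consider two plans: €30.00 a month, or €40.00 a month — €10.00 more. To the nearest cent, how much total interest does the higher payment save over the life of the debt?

Monthly rate r = 19.5%/12 = 1.625% = 0.01625.
At €30.00/mo: n = ⌈−ln(1 − rB₀/P)/ln(1+r)⌉ = 82 payments (last €15.51); total interest = total paid − €1,350.00 = €1,095.51.
At €40.00/mo: 50 payments (last €12.95); total interest €622.95.
Interest saved = €1,095.51 − €622.95 = €472.56.

€472.56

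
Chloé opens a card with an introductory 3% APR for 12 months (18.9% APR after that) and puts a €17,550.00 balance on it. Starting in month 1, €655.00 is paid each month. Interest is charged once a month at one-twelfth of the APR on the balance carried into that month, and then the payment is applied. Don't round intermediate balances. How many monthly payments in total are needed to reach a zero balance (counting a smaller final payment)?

Promo months 1–12 at r₀ = 3%/12 = 0.0025; months 13+ at r₁ = 18.9%/12 = 0.01575.
After month 12: iterate B ← B·(1+r₀) − €655.00 for 12 months → €10,114.82.
Then at r₁ with €655.00/mo: n₂ = −ln(1 − r₁·B/P)/ln(1+r₁) ≈ 17.83 → 18 more payments.

30 payments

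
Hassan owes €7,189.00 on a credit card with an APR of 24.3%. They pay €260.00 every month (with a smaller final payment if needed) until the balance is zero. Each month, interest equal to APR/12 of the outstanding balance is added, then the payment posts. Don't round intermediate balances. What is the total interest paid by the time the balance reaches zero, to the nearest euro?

€3,456

Monthly rate r = 24.3%/12 = 2.025% = 0.02025.
Payoff takes n = ⌈−ln(1 − rB₀/P)/ln(1+r)⌉ = ⌈40.941⌉ = 41 payments; the last is €244.92.
Total paid = 40·€260.00 + €244.92 = €10,644.92.
Total interest = total paid − principal = €10,644.92 − €7,189.00 = €3,455.92.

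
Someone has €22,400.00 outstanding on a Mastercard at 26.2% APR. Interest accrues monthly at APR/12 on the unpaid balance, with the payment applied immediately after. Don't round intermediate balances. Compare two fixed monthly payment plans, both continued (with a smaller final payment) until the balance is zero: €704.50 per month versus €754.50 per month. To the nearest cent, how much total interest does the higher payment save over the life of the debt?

Monthly rate r = 26.2%/12 = 2.18333% = 0.0218333.
At €704.50/mo: n = ⌈−ln(1 − rB₀/P)/ln(1+r)⌉ = 55 payments (last €605.12); total interest = total paid − €22,400.00 = €16,248.12.
At €754.50/mo: 49 payments (last €280.26); total interest €14,096.26.
Interest saved = €16,248.12 − €14,096.26 = €2,151.86.

€2,151.86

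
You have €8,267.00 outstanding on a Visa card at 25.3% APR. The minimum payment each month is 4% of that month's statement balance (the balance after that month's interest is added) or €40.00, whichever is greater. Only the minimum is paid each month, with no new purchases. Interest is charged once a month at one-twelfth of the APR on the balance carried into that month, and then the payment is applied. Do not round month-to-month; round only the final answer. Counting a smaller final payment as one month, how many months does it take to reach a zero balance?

142 months

Monthly rate r = 25.3%/12 = 2.10833% = 0.0210833.
While 4% of the post-interest balance exceeds €40.00, each month B ← (B·(1+r))·(1 − 0.04), i.e. B shrinks by the factor (1+r)·0.96 = 0.98024.
This holds for months 1–107. Entering month 108 the balance is €977.05; 4% of the post-interest balance is now below €40.00, so the flat €40.00 minimum applies from here.
From month 108 a fixed €40.00 at rate r clears €977.05 in 35 more payments. Total: 107 + 35 = 142 months.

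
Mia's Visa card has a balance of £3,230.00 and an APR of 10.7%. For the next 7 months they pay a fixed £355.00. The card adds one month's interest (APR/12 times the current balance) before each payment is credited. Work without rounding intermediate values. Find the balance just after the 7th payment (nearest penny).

Monthly rate r = 10.7%/12 = 0.891667% = 0.00891667.
Each month: B ← B·(1+r) − £355.00.
Month 1: interest £28.80; balance after payment £2,903.80.
Month 2: interest £25.89; balance after payment £2,574.69.
Month 3: interest £22.96; balance after payment £2,242.65.
Month 4: interest £20.00; balance after payment £1,907.65.
Month 5: interest £17.01; balance after payment £1,569.66.
Month 6: interest £14.00; balance after payment £1,228.65.
Month 7: interest £10.96; balance after payment £884.61.

£884.61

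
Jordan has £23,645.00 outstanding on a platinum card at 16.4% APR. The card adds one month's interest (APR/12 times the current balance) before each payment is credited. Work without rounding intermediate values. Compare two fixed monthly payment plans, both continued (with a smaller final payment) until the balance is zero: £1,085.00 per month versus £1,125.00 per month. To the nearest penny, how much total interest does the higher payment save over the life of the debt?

£198.60

Monthly rate r = 16.4%/12 = 1.36667% = 0.0136667.
At £1,085.00/mo: n = ⌈−ln(1 − rB₀/P)/ln(1+r)⌉ = 27 payments (last £52.80); total interest = total paid − £23,645.00 = £4,617.80.
At £1,125.00/mo: 25 payments (last £1,064.20); total interest £4,419.20.
Interest saved = £4,617.80 − £4,419.20 = £198.60.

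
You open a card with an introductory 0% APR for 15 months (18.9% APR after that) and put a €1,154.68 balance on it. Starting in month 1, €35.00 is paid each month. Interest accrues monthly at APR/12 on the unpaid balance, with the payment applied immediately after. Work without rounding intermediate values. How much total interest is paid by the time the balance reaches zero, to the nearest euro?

€117

Promo months 1–15 at r₀ = 0%/12 = 0; months 16+ at r₁ = 18.9%/12 = 0.01575.
After month 15 (no interest yet): B = €1,154.68 − 15·€35.00 = €629.68.
Then at r₁ with €35.00/mo: n₂ = −ln(1 − r₁·B/P)/ln(1+r₁) ≈ 21.32 → 22 more payments.
Total paid = 36·€35.00 + €11.27 = €1,271.27; interest = €1,271.27 − €1,154.68 = €116.59.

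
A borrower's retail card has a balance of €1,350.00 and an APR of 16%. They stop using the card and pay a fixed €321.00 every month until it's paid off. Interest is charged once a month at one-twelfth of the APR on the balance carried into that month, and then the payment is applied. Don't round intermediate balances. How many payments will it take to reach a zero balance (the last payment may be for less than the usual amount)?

5 months

Monthly rate r = 16%/12 = 1.33333% = 0.0133333.
Recurrence: B ← B·(1+r) − €321.00.
Month 1: interest €18.00; balance after payment €1,047.00.
Month 2: interest €13.96; balance after payment €739.96.
Month 3: interest €9.87; balance after payment €428.83.
Month 4: interest €5.72; balance after payment €113.54.
Month 5: interest €1.51; balance after payment €0.00.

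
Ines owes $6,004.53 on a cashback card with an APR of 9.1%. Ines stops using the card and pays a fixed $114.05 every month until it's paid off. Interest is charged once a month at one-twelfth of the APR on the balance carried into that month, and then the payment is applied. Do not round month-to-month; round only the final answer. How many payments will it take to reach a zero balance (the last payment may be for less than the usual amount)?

68 months

Monthly rate r = 9.1%/12 = 0.758333% = 0.00758333.
Recurrence: B ← B·(1+r) − $114.05.
Month 1: interest $45.53; balance after payment $5,936.01.
Month 2: interest $45.01; balance after payment $5,866.98.
Closed form: n = −ln(1 − rB₀/P)/ln(1+r) = −ln(0.60075)/ln(1.00758) ≈ 67.451, so the balance reaches zero during payment 68.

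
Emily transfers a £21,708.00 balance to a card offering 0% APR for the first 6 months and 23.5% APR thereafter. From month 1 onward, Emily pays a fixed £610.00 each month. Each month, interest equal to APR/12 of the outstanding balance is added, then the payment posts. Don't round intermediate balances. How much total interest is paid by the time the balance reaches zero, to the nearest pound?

Promo months 1–6 at r₀ = 0%/12 = 0; months 7+ at r₁ = 23.5%/12 = 0.0195833.
After month 6 (no interest yet): B = £21,708.00 − 6·£610.00 = £18,048.00.
Then at r₁ with £610.00/mo: n₂ = −ln(1 − r₁·B/P)/ln(1+r₁) ≈ 44.66 → 45 more payments.
Total paid = 50·£610.00 + £402.62 = £30,902.62; interest = £30,902.62 − £21,708.00 = £9,194.62.

£9,195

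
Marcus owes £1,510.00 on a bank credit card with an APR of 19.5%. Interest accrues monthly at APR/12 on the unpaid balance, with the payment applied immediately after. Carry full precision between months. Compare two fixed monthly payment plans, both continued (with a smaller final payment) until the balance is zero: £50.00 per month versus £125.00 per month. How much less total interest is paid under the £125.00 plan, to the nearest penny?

Monthly rate r = 19.5%/12 = 1.625% = 0.01625.
At £50.00/mo: n = ⌈−ln(1 − rB₀/P)/ln(1+r)⌉ = 42 payments (last £43.23); total interest = total paid − £1,510.00 = £583.23.
At £125.00/mo: 14 payments (last £69.86); total interest £184.86.
Interest saved = £583.23 − £184.86 = £398.37.

£398.37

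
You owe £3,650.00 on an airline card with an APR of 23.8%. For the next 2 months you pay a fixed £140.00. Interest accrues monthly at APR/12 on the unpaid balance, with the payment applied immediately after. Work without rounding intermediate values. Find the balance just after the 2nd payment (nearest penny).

£3,513.44

Monthly rate r = 23.8%/12 = 1.98333% = 0.0198333.
Each month: B ← B·(1+r) − £140.00.
Month 1: interest £72.39; balance after payment £3,582.39.
Month 2: interest £71.05; balance after payment £3,513.44.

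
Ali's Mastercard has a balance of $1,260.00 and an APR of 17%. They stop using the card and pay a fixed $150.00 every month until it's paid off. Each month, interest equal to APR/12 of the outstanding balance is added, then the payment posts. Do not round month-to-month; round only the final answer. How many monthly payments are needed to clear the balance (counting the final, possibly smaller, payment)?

Monthly rate r = 17%/12 = 1.41667% = 0.0141667.
Recurrence: B ← B·(1+r) − $150.00.
Month 1: interest $17.85; balance after payment $1,127.85.
Month 2: interest $15.98; balance after payment $993.83.
Closed form: n = −ln(1 − rB₀/P)/ln(1+r) = −ln(0.881)/ln(1.01417) ≈ 9.007, so the balance reaches zero during payment 10.

10 months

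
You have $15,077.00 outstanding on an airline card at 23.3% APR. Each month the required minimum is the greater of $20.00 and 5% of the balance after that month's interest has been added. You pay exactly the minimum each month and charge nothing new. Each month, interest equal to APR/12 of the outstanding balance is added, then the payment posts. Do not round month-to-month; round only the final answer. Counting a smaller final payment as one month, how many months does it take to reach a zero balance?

139 months

Monthly rate r = 23.3%/12 = 1.94167% = 0.0194167.
While 5% of the post-interest balance exceeds $20.00, each month B ← (B·(1+r))·(1 − 0.05), i.e. B shrinks by the factor (1+r)·0.95 = 0.96845.
This holds for months 1–114. Entering month 115 the balance is $389.86; 5% of the post-interest balance is now below $20.00, so the flat $20.00 minimum applies from here.
From month 115 a fixed $20.00 at rate r clears $389.86 in 25 more payments. Total: 114 + 25 = 139 months.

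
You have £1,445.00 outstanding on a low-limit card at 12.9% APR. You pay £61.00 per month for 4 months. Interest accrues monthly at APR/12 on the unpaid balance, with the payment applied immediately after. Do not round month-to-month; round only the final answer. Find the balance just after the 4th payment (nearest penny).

Monthly rate r = 12.9%/12 = 1.075% = 0.01075.
Each month: B ← B·(1+r) − £61.00.
Month 1: interest £15.53; balance after payment £1,399.53.
Month 2: interest £15.04; balance after payment £1,353.58.
Month 3: interest £14.55; balance after payment £1,307.13.
Month 4: interest £14.05; balance after payment £1,260.18.

£1,260.18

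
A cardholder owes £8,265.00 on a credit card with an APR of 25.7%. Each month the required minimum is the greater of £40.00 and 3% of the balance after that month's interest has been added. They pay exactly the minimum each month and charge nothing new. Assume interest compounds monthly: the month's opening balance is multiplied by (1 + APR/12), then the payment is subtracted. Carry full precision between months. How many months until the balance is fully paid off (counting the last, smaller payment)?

256 months

Monthly rate r = 25.7%/12 = 2.14167% = 0.0214167.
While 3% of the post-interest balance exceeds £40.00, each month B ← (B·(1+r))·(1 − 0.03), i.e. B shrinks by the factor (1+r)·0.97 = 0.99077.
This holds for months 1–200. Entering month 201 the balance is £1,294.73; 3% of the post-interest balance is now below £40.00, so the flat £40.00 minimum applies from here.
From month 201 a fixed £40.00 at rate r clears £1,294.73 in 56 more payments. Total: 200 + 56 = 256 months.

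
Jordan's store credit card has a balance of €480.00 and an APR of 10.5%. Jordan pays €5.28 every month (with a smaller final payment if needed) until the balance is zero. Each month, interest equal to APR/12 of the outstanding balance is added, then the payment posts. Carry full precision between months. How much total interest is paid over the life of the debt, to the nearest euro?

€482

Monthly rate r = 10.5%/12 = 0.875% = 0.00875.
Payoff takes n = ⌈−ln(1 − rB₀/P)/ln(1+r)⌉ = ⌈182.160⌉ = 183 payments; the last is €0.85.
Total paid = 182·€5.28 + €0.85 = €961.81.
Total interest = total paid − principal = €961.81 − €480.00 = €481.81.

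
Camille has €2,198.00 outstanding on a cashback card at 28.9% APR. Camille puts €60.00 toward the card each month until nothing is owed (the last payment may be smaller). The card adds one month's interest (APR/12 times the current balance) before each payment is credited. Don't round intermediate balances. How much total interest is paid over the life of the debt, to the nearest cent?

€3,195.52

Monthly rate r = 28.9%/12 = 2.40833% = 0.0240833.
Payoff takes n = ⌈−ln(1 − rB₀/P)/ln(1+r)⌉ = ⌈89.891⌉ = 90 payments; the last is €53.52.
Total paid = 89·€60.00 + €53.52 = €5,393.52.
Total interest = total paid − principal = €5,393.52 − €2,198.00 = €3,195.52.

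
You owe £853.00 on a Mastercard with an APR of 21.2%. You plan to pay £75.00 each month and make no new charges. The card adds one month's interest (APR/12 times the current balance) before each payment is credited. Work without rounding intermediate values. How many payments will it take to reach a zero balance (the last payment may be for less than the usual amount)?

13 payments

Monthly rate r = 21.2%/12 = 1.76667% = 0.0176667.
Recurrence: B ← B·(1+r) − £75.00.
Month 1: interest £15.07; balance after payment £793.07.
Month 2: interest £14.01; balance after payment £732.08.
Closed form: n = −ln(1 − rB₀/P)/ln(1+r) = −ln(0.79907)/ln(1.01767) ≈ 12.808, so the balance reaches zero during payment 13.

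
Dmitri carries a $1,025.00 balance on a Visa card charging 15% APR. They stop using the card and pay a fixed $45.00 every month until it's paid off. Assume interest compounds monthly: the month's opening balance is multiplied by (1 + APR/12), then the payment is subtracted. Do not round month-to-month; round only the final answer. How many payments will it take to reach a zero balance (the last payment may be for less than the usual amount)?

Monthly rate r = 15%/12 = 1.25% = 0.0125.
Recurrence: B ← B·(1+r) − $45.00.
Month 1: interest $12.81; balance after payment $992.81.
Month 2: interest $12.41; balance after payment $960.22.
Closed form: n = −ln(1 − rB₀/P)/ln(1+r) = −ln(0.71528)/ln(1.0125) ≈ 26.974, so the balance reaches zero during payment 27.

27 months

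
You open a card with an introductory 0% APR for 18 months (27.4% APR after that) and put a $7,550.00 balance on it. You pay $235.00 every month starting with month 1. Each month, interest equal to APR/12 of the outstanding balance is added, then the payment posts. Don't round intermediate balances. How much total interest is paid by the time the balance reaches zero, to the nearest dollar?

Promo months 1–18 at r₀ = 0%/12 = 0; months 19+ at r₁ = 27.4%/12 = 0.0228333.
After month 18 (no interest yet): B = $7,550.00 − 18·$235.00 = $3,320.00.
Then at r₁ with $235.00/mo: n₂ = −ln(1 − r₁·B/P)/ln(1+r₁) ≈ 17.25 → 18 more payments.
Total paid = 35·$235.00 + $59.46 = $8,284.46; interest = $8,284.46 − $7,550.00 = $734.46.

$734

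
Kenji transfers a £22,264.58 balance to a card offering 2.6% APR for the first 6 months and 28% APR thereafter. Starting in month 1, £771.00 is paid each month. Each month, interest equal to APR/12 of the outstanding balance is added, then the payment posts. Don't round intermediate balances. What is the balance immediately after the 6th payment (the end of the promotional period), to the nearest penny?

£17,904.46

Promo months 1–6 at r₀ = 2.6%/12 = 0.00216667; months 7+ at r₁ = 28%/12 = 0.0233333.
After month 6: iterate B ← B·(1+r₀) − £771.00 for 6 months → £17,904.46.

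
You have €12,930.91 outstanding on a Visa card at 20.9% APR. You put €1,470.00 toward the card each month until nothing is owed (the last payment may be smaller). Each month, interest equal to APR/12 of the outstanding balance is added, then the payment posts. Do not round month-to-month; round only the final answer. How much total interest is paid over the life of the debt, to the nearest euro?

Monthly rate r = 20.9%/12 = 1.74167% = 0.0174167.
Payoff takes n = ⌈−ln(1 − rB₀/P)/ln(1+r)⌉ = ⌈9.631⌉ = 10 payments; the last is €930.72.
Total paid = 9·€1,470.00 + €930.72 = €14,160.72.
Total interest = total paid − principal = €14,160.72 − €12,930.91 = €1,229.81.

€1,230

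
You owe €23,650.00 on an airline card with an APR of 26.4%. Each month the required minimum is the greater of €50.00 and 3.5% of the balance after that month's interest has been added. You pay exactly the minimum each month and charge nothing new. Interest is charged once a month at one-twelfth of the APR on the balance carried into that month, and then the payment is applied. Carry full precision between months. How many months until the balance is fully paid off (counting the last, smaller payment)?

248 months

Monthly rate r = 26.4%/12 = 2.2% = 0.022.
While 3.5% of the post-interest balance exceeds €50.00, each month B ← (B·(1+r))·(1 − 0.035), i.e. B shrinks by the factor (1+r)·0.965 = 0.98623.
This holds for months 1–204. Entering month 205 the balance is €1,397.61; 3.5% of the post-interest balance is now below €50.00, so the flat €50.00 minimum applies from here.
From month 205 a fixed €50.00 at rate r clears €1,397.61 in 44 more payments. Total: 204 + 44 = 248 months.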